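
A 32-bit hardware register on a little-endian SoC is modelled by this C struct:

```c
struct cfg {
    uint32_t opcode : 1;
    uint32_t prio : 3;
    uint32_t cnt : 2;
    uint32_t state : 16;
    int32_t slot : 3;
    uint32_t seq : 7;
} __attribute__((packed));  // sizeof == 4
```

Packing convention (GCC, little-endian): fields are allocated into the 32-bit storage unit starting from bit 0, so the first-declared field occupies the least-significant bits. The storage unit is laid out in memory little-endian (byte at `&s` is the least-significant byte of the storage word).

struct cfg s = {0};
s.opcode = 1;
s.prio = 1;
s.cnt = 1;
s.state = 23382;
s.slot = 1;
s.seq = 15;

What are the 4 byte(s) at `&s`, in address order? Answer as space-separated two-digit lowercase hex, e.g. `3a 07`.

[0+:1] opcode=1 & 0x1 = 0x1; word=0x00000001
[1+:3] prio=1 & 0x7 = 0x1; word=0x00000003
[4+:2] cnt=1 & 0x3 = 0x1; word=0x00000013
[6+:16] state=23382 & 0xffff = 0x5b56; word=0x0016d593
[22+:3] slot=1 & 0x7 = 0x1; word=0x0056d593
[25+:7] seq=15 & 0x7f = 0xf; word=0x1e56d593
word = 0x1e56d593 → little-endian bytes:
  [0]=0x93  [1]=0xd5  [2]=0x56  [3]=0x1e

93 d5 56 1e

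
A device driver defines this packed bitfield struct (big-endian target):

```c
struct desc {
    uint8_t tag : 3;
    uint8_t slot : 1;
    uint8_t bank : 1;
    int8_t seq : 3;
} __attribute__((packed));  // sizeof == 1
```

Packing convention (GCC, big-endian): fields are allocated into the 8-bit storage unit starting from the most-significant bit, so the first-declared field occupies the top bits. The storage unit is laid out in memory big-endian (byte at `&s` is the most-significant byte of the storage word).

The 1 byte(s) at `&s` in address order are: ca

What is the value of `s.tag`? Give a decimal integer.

[0]=0xca (big-endian) → word 0xca
tag [5+:3] = (word>>5) & 0x7 = 6  ←
slot [4+:1] = (word>>4) & 0x1 = 0
bank [3+:1] = (word>>3) & 0x1 = 1
seq [0+:3] = (word>>0) & 0x7 = 2

6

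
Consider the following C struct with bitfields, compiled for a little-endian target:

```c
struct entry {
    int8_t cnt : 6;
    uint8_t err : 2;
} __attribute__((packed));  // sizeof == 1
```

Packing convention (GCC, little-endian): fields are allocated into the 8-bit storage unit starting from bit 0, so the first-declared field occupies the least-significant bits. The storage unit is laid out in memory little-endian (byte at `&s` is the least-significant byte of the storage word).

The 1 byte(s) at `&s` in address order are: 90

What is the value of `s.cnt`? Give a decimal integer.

[0]=0x90 (little-endian) → word 0x90
cnt [0+:6] = (word>>0) & 0x3f = 16  ←
err [6+:2] = (word>>6) & 0x3 = 2
cnt signed 6b, MSB=0: value = 16

16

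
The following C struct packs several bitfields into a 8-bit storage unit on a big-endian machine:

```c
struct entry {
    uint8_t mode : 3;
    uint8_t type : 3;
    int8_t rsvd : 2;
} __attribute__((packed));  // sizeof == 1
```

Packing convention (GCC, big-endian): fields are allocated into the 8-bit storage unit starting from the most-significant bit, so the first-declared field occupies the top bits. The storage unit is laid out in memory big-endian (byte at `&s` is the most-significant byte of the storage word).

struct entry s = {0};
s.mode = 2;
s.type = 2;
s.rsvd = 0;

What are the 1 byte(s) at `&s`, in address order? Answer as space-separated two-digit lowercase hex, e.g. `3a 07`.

mode (3b) val=2 bits=0x2 at bit 5: 0x40
type (3b) val=2 bits=0x2 at bit 2: 0x48
rsvd (2b) val=0 bits=0x0 at bit 0: 0x48
word = 0x48 → big-endian bytes:
  [0]=0x48

48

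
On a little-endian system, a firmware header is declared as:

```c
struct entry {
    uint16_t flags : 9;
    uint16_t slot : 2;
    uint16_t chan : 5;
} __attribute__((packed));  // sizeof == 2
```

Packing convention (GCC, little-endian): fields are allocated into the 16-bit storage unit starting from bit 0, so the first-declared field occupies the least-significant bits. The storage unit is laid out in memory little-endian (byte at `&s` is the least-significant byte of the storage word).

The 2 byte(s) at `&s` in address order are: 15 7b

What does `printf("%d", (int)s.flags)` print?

[0]=0x15 [1]=0x7b (little-endian) → word 0x7b15
flags:9 @ bit 0 → (0x7b15>>0)&0x1ff = 0x115  ←
slot:2 @ bit 9 → (0x7b15>>9)&0x3 = 0x1
chan:5 @ bit 11 → (0x7b15>>11)&0x1f = 0xf

277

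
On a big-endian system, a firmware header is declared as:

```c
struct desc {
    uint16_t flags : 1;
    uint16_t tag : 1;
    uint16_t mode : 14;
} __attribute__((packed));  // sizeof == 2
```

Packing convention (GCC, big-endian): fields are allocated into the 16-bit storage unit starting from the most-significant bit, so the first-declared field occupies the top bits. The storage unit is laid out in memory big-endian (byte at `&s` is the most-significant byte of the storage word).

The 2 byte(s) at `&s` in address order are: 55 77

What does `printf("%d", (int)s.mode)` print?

5495

[0]=0x55 [1]=0x77 (big-endian) → word 0x5577
flags [15+:1] = (word>>15) & 0x1 = 0
tag [14+:1] = (word>>14) & 0x1 = 1
mode [0+:14] = (word>>0) & 0x3fff = 5495  ←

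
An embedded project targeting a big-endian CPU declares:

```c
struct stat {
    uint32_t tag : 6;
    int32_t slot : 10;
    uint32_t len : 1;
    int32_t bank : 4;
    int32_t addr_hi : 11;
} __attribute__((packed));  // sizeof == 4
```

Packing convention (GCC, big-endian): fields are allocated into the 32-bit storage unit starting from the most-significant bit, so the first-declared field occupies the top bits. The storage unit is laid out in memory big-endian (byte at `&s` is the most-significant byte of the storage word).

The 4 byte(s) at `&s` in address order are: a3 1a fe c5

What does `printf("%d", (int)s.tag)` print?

40

[0]=0xa3 [1]=0x1a [2]=0xfe [3]=0xc5 (big-endian) → word 0xa31afec5
tag:6 @ bit 26 → (0xa31afec5>>26)&0x3f = 0x28  ←
slot:10 @ bit 16 → (0xa31afec5>>16)&0x3ff = 0x31a
len:1 @ bit 15 → (0xa31afec5>>15)&0x1 = 0x1
bank:4 @ bit 11 → (0xa31afec5>>11)&0xf = 0xf
addr_hi:11 @ bit 0 → (0xa31afec5>>0)&0x7ff = 0x6c5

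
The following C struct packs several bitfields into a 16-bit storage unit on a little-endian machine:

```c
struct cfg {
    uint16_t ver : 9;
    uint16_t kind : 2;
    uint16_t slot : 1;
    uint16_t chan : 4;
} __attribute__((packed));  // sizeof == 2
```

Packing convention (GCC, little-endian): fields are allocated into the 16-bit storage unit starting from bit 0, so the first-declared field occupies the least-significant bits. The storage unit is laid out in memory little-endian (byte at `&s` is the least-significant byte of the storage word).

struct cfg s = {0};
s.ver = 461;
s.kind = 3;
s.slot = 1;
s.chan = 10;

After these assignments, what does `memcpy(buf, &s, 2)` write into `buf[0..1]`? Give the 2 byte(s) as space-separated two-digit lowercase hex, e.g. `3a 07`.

cd af

ver (9b) val=461 bits=0x1cd at bit 0: 0x01cd
kind (2b) val=3 bits=0x3 at bit 9: 0x07cd
slot (1b) val=1 bits=0x1 at bit 11: 0x0fcd
chan (4b) val=10 bits=0xa at bit 12: 0xafcd
word = 0xafcd → little-endian bytes:
  [0]=0xcd  [1]=0xaf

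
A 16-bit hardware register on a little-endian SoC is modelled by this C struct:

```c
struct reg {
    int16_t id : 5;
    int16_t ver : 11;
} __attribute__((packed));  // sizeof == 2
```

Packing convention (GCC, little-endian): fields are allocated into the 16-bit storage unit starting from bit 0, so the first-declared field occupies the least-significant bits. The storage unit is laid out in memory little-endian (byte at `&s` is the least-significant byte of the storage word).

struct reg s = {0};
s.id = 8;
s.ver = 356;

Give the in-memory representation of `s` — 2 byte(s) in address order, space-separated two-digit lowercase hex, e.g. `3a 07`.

id:5 = 8 → 0x8 << 0 → word 0x0008
ver:11 = 356 → 0x164 << 5 → word 0x2c88
word = 0x2c88 → little-endian bytes:
  [0]=0x88  [1]=0x2c

88 2c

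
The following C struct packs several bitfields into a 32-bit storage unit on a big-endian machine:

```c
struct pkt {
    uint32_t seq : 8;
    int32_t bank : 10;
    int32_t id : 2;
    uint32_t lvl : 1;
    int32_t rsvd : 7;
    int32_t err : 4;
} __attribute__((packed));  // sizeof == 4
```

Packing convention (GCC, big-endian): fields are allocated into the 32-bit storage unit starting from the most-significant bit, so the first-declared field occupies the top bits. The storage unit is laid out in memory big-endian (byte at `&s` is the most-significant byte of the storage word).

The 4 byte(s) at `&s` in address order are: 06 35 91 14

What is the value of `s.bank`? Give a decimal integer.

214

[0]=0x06 [1]=0x35 [2]=0x91 [3]=0x14 (big-endian) → word 0x06359114
seq [24+:8] = (word>>24) & 0xff = 6
bank [14+:10] = (word>>14) & 0x3ff = 214  ←
id [12+:2] = (word>>12) & 0x3 = 1
lvl [11+:1] = (word>>11) & 0x1 = 0
rsvd [4+:7] = (word>>4) & 0x7f = 17
err [0+:4] = (word>>0) & 0xf = 4
bank signed 10b, MSB=0: value = 214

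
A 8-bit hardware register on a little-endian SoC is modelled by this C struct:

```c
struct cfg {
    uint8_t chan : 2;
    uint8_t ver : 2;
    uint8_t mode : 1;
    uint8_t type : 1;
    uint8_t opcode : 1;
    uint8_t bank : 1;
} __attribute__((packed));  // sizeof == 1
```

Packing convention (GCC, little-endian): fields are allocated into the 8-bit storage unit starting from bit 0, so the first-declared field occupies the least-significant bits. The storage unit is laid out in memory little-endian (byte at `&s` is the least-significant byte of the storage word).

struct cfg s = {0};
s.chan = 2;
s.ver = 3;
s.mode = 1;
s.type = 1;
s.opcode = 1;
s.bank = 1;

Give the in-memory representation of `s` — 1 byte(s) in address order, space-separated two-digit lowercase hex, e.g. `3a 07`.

chan:2 = 2 → 0x2 << 0 → word 0x02
ver:2 = 3 → 0x3 << 2 → word 0x0e
mode:1 = 1 → 0x1 << 4 → word 0x1e
type:1 = 1 → 0x1 << 5 → word 0x3e
opcode:1 = 1 → 0x1 << 6 → word 0x7e
bank:1 = 1 → 0x1 << 7 → word 0xfe
word = 0xfe → little-endian bytes:
  [0]=0xfe

fe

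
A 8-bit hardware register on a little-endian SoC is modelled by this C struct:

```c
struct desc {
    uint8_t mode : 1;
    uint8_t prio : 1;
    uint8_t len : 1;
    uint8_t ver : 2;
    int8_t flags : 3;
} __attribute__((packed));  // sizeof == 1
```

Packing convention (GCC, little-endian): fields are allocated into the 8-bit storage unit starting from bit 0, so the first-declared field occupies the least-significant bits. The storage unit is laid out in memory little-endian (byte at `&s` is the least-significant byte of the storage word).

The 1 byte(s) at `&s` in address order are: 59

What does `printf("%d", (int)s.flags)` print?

2

[0]=0x59 (little-endian) → word 0x59
mode:1 @ bit 0 → (0x59>>0)&0x1 = 0x1
prio:1 @ bit 1 → (0x59>>1)&0x1 = 0x0
len:1 @ bit 2 → (0x59>>2)&0x1 = 0x0
ver:2 @ bit 3 → (0x59>>3)&0x3 = 0x3
flags:3 @ bit 5 → (0x59>>5)&0x7 = 0x2  ←
flags signed 3b, MSB=0: value = 2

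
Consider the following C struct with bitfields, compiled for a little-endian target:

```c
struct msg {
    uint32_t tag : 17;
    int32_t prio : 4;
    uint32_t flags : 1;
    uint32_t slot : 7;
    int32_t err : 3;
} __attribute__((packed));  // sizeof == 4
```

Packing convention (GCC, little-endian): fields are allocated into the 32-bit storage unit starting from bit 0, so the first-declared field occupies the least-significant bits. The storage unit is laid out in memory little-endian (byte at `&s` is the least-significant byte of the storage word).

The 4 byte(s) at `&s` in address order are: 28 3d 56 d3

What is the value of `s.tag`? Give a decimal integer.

[0]=0x28 [1]=0x3d [2]=0x56 [3]=0xd3 (little-endian) → word 0xd3563d28
tag [0+:17] = (word>>0) & 0x1ffff = 15656  ←
prio [17+:4] = (word>>17) & 0xf = 11
flags [21+:1] = (word>>21) & 0x1 = 0
slot [22+:7] = (word>>22) & 0x7f = 77
err [29+:3] = (word>>29) & 0x7 = 6

15656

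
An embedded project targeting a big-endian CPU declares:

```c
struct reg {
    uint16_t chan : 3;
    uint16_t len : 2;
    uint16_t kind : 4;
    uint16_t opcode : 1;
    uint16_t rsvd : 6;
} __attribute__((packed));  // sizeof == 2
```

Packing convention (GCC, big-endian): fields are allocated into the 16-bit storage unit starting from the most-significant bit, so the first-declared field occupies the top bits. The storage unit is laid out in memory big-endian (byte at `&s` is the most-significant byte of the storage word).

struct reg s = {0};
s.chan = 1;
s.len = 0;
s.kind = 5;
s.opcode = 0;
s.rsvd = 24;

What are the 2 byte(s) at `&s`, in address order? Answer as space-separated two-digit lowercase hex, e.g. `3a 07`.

22 98

chan (3b) val=1 bits=0x1 at bit 13: 0x2000
len (2b) val=0 bits=0x0 at bit 11: 0x2000
kind (4b) val=5 bits=0x5 at bit 7: 0x2280
opcode (1b) val=0 bits=0x0 at bit 6: 0x2280
rsvd (6b) val=24 bits=0x18 at bit 0: 0x2298
word = 0x2298 → big-endian bytes:
  [0]=0x22  [1]=0x98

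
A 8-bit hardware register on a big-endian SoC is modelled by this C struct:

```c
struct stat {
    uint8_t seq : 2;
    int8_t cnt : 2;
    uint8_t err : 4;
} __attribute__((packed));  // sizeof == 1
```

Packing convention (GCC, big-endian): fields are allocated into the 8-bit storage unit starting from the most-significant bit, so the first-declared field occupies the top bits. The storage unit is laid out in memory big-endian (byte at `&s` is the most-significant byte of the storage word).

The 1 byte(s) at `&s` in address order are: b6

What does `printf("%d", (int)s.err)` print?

[0]=0xb6 (big-endian) → word 0xb6
seq [6+:2] = (word>>6) & 0x3 = 2
cnt [4+:2] = (word>>4) & 0x3 = 3
err [0+:4] = (word>>0) & 0xf = 6  ←

6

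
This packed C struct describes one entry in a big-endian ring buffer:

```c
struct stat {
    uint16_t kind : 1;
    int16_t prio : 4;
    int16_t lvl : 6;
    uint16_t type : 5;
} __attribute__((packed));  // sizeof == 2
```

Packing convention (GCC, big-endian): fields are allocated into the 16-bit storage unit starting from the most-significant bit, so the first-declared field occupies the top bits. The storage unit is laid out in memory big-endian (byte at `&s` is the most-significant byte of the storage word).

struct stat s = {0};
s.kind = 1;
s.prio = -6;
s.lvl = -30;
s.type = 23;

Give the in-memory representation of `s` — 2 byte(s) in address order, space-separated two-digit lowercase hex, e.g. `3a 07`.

d4 57

kind (1b) val=1 bits=0x1 at bit 15: 0x8000
prio (4b) val=-6 bits=0xa at bit 11: 0xd000
lvl (6b) val=-30 bits=0x22 at bit 5: 0xd440
type (5b) val=23 bits=0x17 at bit 0: 0xd457
word = 0xd457 → big-endian bytes:
  [0]=0xd4  [1]=0x57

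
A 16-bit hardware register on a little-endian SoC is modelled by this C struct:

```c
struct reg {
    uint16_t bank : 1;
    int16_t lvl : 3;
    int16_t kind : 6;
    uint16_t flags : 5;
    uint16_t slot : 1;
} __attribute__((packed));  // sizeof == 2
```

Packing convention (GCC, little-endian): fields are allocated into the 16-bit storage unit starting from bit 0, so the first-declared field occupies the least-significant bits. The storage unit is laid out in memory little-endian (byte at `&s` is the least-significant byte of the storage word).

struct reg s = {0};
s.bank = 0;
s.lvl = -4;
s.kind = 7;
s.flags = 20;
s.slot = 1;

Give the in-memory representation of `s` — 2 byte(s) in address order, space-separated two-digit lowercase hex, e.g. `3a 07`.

78 d0

[0+:1] bank=0 & 0x1 = 0x0; word=0x0000
[1+:3] lvl=-4 & 0x7 = 0x4; word=0x0008
[4+:6] kind=7 & 0x3f = 0x7; word=0x0078
[10+:5] flags=20 & 0x1f = 0x14; word=0x5078
[15+:1] slot=1 & 0x1 = 0x1; word=0xd078
word = 0xd078 → little-endian bytes:
  [0]=0x78  [1]=0xd0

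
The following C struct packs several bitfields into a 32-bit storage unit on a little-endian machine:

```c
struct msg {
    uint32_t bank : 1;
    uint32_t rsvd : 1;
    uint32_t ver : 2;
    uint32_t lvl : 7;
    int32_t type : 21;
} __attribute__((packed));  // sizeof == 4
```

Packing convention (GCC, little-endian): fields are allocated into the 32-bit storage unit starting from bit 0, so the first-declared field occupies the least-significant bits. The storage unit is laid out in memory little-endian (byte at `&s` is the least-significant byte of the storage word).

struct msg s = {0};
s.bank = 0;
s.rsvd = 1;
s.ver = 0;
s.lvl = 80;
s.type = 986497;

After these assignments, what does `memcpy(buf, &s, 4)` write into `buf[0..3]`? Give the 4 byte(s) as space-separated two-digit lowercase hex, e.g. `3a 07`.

[0+:1] bank=0 & 0x1 = 0x0; word=0x00000000
[1+:1] rsvd=1 & 0x1 = 0x1; word=0x00000002
[2+:2] ver=0 & 0x3 = 0x0; word=0x00000002
[4+:7] lvl=80 & 0x7f = 0x50; word=0x00000502
[11+:21] type=986497 & 0x1fffff = 0xf0d81; word=0x786c0d02
word = 0x786c0d02 → little-endian bytes:
  [0]=0x02  [1]=0x0d  [2]=0x6c  [3]=0x78

02 0d 6c 78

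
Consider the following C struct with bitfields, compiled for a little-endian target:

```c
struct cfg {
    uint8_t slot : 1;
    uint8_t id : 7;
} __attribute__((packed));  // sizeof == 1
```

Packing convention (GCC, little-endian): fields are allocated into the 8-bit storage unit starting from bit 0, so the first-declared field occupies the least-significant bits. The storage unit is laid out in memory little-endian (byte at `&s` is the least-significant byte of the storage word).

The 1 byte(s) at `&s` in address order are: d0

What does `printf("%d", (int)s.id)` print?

104

[0]=0xd0 (little-endian) → word 0xd0
slot [0+:1] = (word>>0) & 0x1 = 0
id [1+:7] = (word>>1) & 0x7f = 104  ←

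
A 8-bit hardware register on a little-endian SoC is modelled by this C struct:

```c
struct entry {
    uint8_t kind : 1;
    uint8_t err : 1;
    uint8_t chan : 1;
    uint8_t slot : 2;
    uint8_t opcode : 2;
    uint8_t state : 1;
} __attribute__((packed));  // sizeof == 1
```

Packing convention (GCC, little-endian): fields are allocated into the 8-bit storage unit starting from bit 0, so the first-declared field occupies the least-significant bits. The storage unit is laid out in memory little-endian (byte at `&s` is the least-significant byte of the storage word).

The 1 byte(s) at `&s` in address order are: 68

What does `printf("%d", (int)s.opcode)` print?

3

[0]=0x68 (little-endian) → word 0x68
kind [0+:1] = (word>>0) & 0x1 = 0
err [1+:1] = (word>>1) & 0x1 = 0
chan [2+:1] = (word>>2) & 0x1 = 0
slot [3+:2] = (word>>3) & 0x3 = 1
opcode [5+:2] = (word>>5) & 0x3 = 3  ←
state [7+:1] = (word>>7) & 0x1 = 0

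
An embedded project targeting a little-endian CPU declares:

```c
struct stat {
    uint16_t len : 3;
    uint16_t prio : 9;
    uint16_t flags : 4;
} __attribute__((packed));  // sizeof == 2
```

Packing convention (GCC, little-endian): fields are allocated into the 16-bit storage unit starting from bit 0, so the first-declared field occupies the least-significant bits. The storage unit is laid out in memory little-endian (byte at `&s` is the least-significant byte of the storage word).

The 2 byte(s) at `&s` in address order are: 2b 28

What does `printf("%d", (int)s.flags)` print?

2

[0]=0x2b [1]=0x28 (little-endian) → word 0x282b
len:3 @ bit 0 → (0x282b>>0)&0x7 = 0x3
prio:9 @ bit 3 → (0x282b>>3)&0x1ff = 0x105
flags:4 @ bit 12 → (0x282b>>12)&0xf = 0x2  ←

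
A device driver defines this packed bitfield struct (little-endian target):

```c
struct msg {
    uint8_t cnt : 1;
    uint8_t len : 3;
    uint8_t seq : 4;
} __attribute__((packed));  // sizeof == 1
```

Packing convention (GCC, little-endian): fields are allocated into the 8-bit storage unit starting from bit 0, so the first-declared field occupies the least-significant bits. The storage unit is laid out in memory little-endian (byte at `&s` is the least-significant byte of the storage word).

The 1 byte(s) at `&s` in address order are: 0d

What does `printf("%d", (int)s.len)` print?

[0]=0x0d (little-endian) → word 0x0d
cnt [0+:1] = (word>>0) & 0x1 = 1
len [1+:3] = (word>>1) & 0x7 = 6  ←
seq [4+:4] = (word>>4) & 0xf = 0

6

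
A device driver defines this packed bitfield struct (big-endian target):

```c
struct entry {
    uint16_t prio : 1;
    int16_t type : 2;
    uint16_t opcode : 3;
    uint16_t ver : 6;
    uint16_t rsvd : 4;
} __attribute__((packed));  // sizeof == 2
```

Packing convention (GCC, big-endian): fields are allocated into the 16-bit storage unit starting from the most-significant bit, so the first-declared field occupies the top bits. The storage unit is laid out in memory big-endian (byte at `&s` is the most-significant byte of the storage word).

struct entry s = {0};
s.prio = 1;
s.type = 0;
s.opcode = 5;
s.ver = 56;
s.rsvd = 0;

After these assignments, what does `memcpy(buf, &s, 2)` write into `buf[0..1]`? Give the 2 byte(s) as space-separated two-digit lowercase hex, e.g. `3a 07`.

prio:1 = 1 → 0x1 << 15 → word 0x8000
type:2 = 0 → 0x0 << 13 → word 0x8000
opcode:3 = 5 → 0x5 << 10 → word 0x9400
ver:6 = 56 → 0x38 << 4 → word 0x9780
rsvd:4 = 0 → 0x0 << 0 → word 0x9780
word = 0x9780 → big-endian bytes:
  [0]=0x97  [1]=0x80

97 80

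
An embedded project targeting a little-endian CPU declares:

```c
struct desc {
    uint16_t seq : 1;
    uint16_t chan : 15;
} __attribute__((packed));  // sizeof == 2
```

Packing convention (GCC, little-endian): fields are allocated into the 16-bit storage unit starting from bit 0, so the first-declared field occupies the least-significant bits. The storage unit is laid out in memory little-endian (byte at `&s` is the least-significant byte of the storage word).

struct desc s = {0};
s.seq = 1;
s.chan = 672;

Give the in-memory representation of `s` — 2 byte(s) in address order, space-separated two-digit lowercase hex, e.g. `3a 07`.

seq:1 = 1 → 0x1 << 0 → word 0x0001
chan:15 = 672 → 0x2a0 << 1 → word 0x0541
word = 0x0541 → little-endian bytes:
  [0]=0x41  [1]=0x05

41 05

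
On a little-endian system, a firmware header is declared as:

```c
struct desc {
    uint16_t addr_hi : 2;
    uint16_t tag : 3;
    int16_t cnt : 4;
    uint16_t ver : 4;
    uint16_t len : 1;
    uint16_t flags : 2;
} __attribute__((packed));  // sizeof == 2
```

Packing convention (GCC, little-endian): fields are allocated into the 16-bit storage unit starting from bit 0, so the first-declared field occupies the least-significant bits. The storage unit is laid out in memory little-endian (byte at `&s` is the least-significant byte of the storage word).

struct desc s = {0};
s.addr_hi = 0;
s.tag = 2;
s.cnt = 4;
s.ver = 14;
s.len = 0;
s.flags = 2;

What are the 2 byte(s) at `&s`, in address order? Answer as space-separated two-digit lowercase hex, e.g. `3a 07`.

[0+:2] addr_hi=0 & 0x3 = 0x0; word=0x0000
[2+:3] tag=2 & 0x7 = 0x2; word=0x0008
[5+:4] cnt=4 & 0xf = 0x4; word=0x0088
[9+:4] ver=14 & 0xf = 0xe; word=0x1c88
[13+:1] len=0 & 0x1 = 0x0; word=0x1c88
[14+:2] flags=2 & 0x3 = 0x2; word=0x9c88
word = 0x9c88 → little-endian bytes:
  [0]=0x88  [1]=0x9c

88 9c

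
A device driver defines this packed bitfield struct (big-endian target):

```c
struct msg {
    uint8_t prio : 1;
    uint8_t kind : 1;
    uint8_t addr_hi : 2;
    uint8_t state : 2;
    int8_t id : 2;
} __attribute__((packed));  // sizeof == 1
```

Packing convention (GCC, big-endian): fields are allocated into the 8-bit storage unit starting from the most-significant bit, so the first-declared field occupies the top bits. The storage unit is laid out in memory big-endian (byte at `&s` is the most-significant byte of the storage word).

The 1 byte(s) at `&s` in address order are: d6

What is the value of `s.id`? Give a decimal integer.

-2

[0]=0xd6 (big-endian) → word 0xd6
prio:1 @ bit 7 → (0xd6>>7)&0x1 = 0x1
kind:1 @ bit 6 → (0xd6>>6)&0x1 = 0x1
addr_hi:2 @ bit 4 → (0xd6>>4)&0x3 = 0x1
state:2 @ bit 2 → (0xd6>>2)&0x3 = 0x1
id:2 @ bit 0 → (0xd6>>0)&0x3 = 0x2  ←
id signed 2b, MSB=1: 2 - 4 = -2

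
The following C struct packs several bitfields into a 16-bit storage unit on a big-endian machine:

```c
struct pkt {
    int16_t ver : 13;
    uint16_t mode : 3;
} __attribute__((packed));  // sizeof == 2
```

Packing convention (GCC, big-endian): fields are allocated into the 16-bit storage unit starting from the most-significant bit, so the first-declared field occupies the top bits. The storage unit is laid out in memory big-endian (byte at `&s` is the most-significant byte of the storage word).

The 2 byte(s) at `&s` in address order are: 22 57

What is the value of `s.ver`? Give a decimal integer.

1098

[0]=0x22 [1]=0x57 (big-endian) → word 0x2257
ver:13 @ bit 3 → (0x2257>>3)&0x1fff = 0x44a  ←
mode:3 @ bit 0 → (0x2257>>0)&0x7 = 0x7
ver signed 13b, MSB=0: value = 1098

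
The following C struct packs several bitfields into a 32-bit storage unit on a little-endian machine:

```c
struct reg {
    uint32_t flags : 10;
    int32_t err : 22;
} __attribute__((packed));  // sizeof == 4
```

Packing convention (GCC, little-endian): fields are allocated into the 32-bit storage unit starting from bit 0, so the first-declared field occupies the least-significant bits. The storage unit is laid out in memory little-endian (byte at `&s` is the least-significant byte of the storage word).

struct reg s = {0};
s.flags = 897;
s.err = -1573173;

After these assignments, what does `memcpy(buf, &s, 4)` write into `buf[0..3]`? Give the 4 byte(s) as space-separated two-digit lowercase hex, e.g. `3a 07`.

81 2f fb 9f

flags (10b) val=897 bits=0x381 at bit 0: 0x00000381
err (22b) val=-1573173 bits=0x27fecb at bit 10: 0x9ffb2f81
word = 0x9ffb2f81 → little-endian bytes:
  [0]=0x81  [1]=0x2f  [2]=0xfb  [3]=0x9f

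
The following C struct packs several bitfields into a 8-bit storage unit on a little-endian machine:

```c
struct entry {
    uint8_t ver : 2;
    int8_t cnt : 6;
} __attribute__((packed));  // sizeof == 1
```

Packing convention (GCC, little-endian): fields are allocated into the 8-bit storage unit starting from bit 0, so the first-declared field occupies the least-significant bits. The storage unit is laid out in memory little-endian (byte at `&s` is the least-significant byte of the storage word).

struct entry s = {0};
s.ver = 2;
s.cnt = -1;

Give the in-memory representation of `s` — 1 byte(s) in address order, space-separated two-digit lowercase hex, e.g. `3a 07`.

fe

ver (2b) val=2 bits=0x2 at bit 0: 0x02
cnt (6b) val=-1 bits=0x3f at bit 2: 0xfe
word = 0xfe → little-endian bytes:
  [0]=0xfe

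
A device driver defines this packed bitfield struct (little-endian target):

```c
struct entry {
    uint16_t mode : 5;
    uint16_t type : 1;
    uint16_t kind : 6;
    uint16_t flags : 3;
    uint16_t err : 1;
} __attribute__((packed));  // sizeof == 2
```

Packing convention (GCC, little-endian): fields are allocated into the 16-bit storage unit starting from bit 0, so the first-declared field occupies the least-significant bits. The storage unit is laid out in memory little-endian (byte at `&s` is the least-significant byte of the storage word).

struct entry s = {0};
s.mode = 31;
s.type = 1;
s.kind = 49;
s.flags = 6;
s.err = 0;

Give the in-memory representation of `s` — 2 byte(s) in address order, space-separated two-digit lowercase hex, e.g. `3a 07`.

[0+:5] mode=31 & 0x1f = 0x1f; word=0x001f
[5+:1] type=1 & 0x1 = 0x1; word=0x003f
[6+:6] kind=49 & 0x3f = 0x31; word=0x0c7f
[12+:3] flags=6 & 0x7 = 0x6; word=0x6c7f
[15+:1] err=0 & 0x1 = 0x0; word=0x6c7f
word = 0x6c7f → little-endian bytes:
  [0]=0x7f  [1]=0x6c

7f 6c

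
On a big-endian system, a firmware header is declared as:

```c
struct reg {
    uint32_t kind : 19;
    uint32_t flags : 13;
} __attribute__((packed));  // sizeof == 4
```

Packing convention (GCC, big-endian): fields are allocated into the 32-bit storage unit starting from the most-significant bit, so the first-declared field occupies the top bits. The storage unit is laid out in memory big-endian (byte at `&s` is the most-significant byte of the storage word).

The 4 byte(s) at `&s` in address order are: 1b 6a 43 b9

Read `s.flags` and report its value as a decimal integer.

[0]=0x1b [1]=0x6a [2]=0x43 [3]=0xb9 (big-endian) → word 0x1b6a43b9
kind [13+:19] = (word>>13) & 0x7ffff = 56146
flags [0+:13] = (word>>0) & 0x1fff = 953  ←

953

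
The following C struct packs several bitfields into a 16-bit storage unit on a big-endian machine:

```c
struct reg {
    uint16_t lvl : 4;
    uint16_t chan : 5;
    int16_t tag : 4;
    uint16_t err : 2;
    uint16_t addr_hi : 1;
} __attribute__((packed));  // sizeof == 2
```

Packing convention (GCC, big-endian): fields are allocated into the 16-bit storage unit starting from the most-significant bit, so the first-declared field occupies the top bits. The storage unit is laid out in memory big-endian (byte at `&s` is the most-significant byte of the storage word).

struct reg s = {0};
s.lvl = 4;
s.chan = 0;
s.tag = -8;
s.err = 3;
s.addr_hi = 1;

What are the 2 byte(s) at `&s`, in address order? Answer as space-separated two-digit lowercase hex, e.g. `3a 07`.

lvl:4 = 4 → 0x4 << 12 → word 0x4000
chan:5 = 0 → 0x0 << 7 → word 0x4000
tag:4 = -8 → 0x8 << 3 → word 0x4040
err:2 = 3 → 0x3 << 1 → word 0x4046
addr_hi:1 = 1 → 0x1 << 0 → word 0x4047
word = 0x4047 → big-endian bytes:
  [0]=0x40  [1]=0x47

40 47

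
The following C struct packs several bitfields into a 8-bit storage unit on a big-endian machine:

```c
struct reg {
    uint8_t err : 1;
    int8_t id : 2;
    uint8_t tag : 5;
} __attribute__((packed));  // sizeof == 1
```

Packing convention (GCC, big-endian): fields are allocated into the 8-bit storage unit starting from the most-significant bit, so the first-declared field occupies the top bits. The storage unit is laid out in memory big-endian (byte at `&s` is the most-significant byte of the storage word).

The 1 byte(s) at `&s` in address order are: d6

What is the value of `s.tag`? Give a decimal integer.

22

[0]=0xd6 (big-endian) → word 0xd6
err [7+:1] = (word>>7) & 0x1 = 1
id [5+:2] = (word>>5) & 0x3 = 2
tag [0+:5] = (word>>0) & 0x1f = 22  ←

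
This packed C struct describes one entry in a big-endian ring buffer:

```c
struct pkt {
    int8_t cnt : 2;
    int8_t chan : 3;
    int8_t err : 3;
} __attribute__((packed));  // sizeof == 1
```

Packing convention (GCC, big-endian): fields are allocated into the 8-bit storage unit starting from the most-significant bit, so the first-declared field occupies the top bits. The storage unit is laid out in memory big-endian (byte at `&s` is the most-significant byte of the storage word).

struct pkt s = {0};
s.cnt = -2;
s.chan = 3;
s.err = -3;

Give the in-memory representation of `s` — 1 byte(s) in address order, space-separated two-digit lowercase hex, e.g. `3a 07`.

9d

[6+:2] cnt=-2 & 0x3 = 0x2; word=0x80
[3+:3] chan=3 & 0x7 = 0x3; word=0x98
[0+:3] err=-3 & 0x7 = 0x5; word=0x9d
word = 0x9d → big-endian bytes:
  [0]=0x9d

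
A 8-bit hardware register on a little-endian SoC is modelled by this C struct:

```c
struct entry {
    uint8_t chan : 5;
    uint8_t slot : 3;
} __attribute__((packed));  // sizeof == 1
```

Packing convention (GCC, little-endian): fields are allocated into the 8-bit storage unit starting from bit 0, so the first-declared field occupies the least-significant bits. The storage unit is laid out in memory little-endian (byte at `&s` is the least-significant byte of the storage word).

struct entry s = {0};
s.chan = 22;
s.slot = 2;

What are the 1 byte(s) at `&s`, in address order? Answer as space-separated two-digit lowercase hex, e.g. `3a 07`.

chan:5 = 22 → 0x16 << 0 → word 0x16
slot:3 = 2 → 0x2 << 5 → word 0x56
word = 0x56 → little-endian bytes:
  [0]=0x56

56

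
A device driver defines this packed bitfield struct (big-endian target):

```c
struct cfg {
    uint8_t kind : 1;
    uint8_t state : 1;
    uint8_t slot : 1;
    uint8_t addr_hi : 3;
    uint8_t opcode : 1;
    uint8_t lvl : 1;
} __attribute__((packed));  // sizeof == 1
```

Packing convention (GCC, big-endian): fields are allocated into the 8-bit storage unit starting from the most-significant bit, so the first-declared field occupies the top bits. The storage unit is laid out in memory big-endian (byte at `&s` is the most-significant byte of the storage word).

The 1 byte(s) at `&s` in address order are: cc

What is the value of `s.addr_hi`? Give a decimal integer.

[0]=0xcc (big-endian) → word 0xcc
kind:1 @ bit 7 → (0xcc>>7)&0x1 = 0x1
state:1 @ bit 6 → (0xcc>>6)&0x1 = 0x1
slot:1 @ bit 5 → (0xcc>>5)&0x1 = 0x0
addr_hi:3 @ bit 2 → (0xcc>>2)&0x7 = 0x3  ←
opcode:1 @ bit 1 → (0xcc>>1)&0x1 = 0x0
lvl:1 @ bit 0 → (0xcc>>0)&0x1 = 0x0

3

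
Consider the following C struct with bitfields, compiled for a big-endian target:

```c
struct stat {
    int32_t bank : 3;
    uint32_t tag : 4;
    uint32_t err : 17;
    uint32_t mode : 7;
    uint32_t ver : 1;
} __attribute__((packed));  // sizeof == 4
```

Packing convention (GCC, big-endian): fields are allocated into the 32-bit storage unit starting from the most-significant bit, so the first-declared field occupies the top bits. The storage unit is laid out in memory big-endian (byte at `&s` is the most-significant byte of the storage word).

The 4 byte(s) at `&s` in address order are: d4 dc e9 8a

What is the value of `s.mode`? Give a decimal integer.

69

[0]=0xd4 [1]=0xdc [2]=0xe9 [3]=0x8a (big-endian) → word 0xd4dce98a
bank:3 @ bit 29 → (0xd4dce98a>>29)&0x7 = 0x6
tag:4 @ bit 25 → (0xd4dce98a>>25)&0xf = 0xa
err:17 @ bit 8 → (0xd4dce98a>>8)&0x1ffff = 0xdce9
mode:7 @ bit 1 → (0xd4dce98a>>1)&0x7f = 0x45  ←
ver:1 @ bit 0 → (0xd4dce98a>>0)&0x1 = 0x0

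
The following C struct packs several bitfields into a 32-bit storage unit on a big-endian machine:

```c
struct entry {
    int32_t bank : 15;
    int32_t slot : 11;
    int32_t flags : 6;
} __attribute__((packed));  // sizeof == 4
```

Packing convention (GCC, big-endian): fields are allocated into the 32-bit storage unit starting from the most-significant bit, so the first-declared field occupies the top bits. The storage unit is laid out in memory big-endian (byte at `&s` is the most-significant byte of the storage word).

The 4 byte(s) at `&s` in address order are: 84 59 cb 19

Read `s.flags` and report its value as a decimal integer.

25

[0]=0x84 [1]=0x59 [2]=0xcb [3]=0x19 (big-endian) → word 0x8459cb19
bank [17+:15] = (word>>17) & 0x7fff = 16940
slot [6+:11] = (word>>6) & 0x7ff = 1836
flags [0+:6] = (word>>0) & 0x3f = 25  ←
flags signed 6b, MSB=0: value = 25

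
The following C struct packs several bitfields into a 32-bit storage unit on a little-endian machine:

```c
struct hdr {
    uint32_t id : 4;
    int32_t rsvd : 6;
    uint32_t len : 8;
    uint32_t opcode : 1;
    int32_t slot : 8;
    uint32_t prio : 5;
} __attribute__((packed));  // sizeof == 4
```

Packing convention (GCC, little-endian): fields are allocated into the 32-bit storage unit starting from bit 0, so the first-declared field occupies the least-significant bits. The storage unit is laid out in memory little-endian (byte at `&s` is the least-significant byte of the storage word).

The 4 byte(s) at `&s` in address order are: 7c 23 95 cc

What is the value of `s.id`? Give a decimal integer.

[0]=0x7c [1]=0x23 [2]=0x95 [3]=0xcc (little-endian) → word 0xcc95237c
id [0+:4] = (word>>0) & 0xf = 12  ←
rsvd [4+:6] = (word>>4) & 0x3f = 55
len [10+:8] = (word>>10) & 0xff = 72
opcode [18+:1] = (word>>18) & 0x1 = 1
slot [19+:8] = (word>>19) & 0xff = 146
prio [27+:5] = (word>>27) & 0x1f = 25

12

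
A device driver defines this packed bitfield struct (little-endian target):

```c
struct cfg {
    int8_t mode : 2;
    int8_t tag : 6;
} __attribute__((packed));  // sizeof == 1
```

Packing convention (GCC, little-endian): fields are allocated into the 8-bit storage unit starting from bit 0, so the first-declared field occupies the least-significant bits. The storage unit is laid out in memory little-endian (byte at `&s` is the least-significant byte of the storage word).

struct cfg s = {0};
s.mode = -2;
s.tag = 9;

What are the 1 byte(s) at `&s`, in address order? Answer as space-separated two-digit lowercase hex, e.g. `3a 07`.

[0+:2] mode=-2 & 0x3 = 0x2; word=0x02
[2+:6] tag=9 & 0x3f = 0x9; word=0x26
word = 0x26 → little-endian bytes:
  [0]=0x26

26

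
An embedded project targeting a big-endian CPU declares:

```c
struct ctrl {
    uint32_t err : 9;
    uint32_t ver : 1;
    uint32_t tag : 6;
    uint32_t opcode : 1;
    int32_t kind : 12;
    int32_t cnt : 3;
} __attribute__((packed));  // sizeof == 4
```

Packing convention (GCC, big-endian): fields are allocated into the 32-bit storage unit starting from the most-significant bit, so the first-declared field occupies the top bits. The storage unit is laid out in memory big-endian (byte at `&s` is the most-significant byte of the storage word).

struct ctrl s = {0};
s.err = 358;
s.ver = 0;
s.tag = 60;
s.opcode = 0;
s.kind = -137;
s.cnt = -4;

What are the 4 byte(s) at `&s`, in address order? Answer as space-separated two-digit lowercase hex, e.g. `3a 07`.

b3 3c 7b bc

[23+:9] err=358 & 0x1ff = 0x166; word=0xb3000000
[22+:1] ver=0 & 0x1 = 0x0; word=0xb3000000
[16+:6] tag=60 & 0x3f = 0x3c; word=0xb33c0000
[15+:1] opcode=0 & 0x1 = 0x0; word=0xb33c0000
[3+:12] kind=-137 & 0xfff = 0xf77; word=0xb33c7bb8
[0+:3] cnt=-4 & 0x7 = 0x4; word=0xb33c7bbc
word = 0xb33c7bbc → big-endian bytes:
  [0]=0xb3  [1]=0x3c  [2]=0x7b  [3]=0xbc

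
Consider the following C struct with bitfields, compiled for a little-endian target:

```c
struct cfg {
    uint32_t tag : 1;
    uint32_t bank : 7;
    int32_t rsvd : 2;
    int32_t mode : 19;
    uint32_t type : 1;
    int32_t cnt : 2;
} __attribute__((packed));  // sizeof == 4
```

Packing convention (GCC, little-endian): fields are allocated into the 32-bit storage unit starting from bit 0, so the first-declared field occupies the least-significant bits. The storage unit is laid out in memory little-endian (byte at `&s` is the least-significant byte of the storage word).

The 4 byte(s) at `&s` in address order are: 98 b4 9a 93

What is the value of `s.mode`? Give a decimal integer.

[0]=0x98 [1]=0xb4 [2]=0x9a [3]=0x93 (little-endian) → word 0x939ab498
tag:1 @ bit 0 → (0x939ab498>>0)&0x1 = 0x0
bank:7 @ bit 1 → (0x939ab498>>1)&0x7f = 0x4c
rsvd:2 @ bit 8 → (0x939ab498>>8)&0x3 = 0x0
mode:19 @ bit 10 → (0x939ab498>>10)&0x7ffff = 0x4e6ad  ←
type:1 @ bit 29 → (0x939ab498>>29)&0x1 = 0x0
cnt:2 @ bit 30 → (0x939ab498>>30)&0x3 = 0x2
mode signed 19b, MSB=1: 321197 - 524288 = -203091

-203091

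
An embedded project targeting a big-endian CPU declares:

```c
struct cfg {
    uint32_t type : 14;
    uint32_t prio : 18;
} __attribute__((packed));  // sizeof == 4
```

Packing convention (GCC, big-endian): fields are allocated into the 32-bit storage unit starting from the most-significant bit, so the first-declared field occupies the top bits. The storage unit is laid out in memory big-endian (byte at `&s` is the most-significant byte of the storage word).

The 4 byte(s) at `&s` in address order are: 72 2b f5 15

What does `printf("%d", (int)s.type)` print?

7306

[0]=0x72 [1]=0x2b [2]=0xf5 [3]=0x15 (big-endian) → word 0x722bf515
type [18+:14] = (word>>18) & 0x3fff = 7306  ←
prio [0+:18] = (word>>0) & 0x3ffff = 259349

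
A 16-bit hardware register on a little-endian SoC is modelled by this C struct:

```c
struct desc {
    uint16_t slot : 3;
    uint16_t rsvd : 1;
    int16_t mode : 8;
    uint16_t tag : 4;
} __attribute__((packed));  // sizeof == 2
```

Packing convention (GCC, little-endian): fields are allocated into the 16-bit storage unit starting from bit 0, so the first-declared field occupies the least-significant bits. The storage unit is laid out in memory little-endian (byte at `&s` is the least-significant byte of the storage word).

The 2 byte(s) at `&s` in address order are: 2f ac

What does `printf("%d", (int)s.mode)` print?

-62

[0]=0x2f [1]=0xac (little-endian) → word 0xac2f
slot:3 @ bit 0 → (0xac2f>>0)&0x7 = 0x7
rsvd:1 @ bit 3 → (0xac2f>>3)&0x1 = 0x1
mode:8 @ bit 4 → (0xac2f>>4)&0xff = 0xc2  ←
tag:4 @ bit 12 → (0xac2f>>12)&0xf = 0xa
mode signed 8b, MSB=1: 194 - 256 = -62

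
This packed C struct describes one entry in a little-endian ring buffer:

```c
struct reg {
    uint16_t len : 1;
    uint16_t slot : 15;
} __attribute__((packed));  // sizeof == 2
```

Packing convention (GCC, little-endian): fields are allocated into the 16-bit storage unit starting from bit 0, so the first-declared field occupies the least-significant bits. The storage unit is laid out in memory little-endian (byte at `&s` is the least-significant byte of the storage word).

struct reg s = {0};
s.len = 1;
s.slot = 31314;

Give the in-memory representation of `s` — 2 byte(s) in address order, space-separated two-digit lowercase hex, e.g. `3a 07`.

[0+:1] len=1 & 0x1 = 0x1; word=0x0001
[1+:15] slot=31314 & 0x7fff = 0x7a52; word=0xf4a5
word = 0xf4a5 → little-endian bytes:
  [0]=0xa5  [1]=0xf4

a5 f4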